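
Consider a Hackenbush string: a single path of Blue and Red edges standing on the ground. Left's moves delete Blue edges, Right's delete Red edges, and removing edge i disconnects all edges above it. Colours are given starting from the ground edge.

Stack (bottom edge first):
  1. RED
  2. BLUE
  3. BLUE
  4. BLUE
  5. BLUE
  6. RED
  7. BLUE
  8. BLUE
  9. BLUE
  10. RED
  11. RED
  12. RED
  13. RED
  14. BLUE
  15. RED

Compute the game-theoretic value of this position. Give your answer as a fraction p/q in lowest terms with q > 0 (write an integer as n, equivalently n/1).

-1147/16384

Build g(s[:k]) for k = 1..15, string s = RED BLUE BLUE BLUE BLUE RED BLUE BLUE BLUE RED RED RED RED BLUE RED.
step 1: add RED to get R; options L={ ∅ } R={ 0 } so -1
step 2: add BLUE to get RB; options L={ -1 } R={ 0 } so -1/2
step 3: add BLUE to get RBB; options L={ -1,-1/2 } R={ 0 } so -1/4
step 4: add BLUE to get RBBB; options L={ -1,-1/2,-1/4 } R={ 0 } so -1/8
step 5: add BLUE to get RBBBB; options L={ -1,-1/2,-1/4,-1/8 } R={ 0 } so -1/16
step 6: add RED to get RBBBBR; options L={ -1,-1/2,-1/4,-1/8 } R={ -1/16,0 } so -3/32
step 7: add BLUE to get RBBBBRB; options L={ -1,-1/2,-1/4,-1/8,-3/32 } R={ -1/16,0 } so -5/64
step 8: add BLUE to get RBBBBRBB; options L={ -1,-1/2,-1/4,-1/8,-3/32,-5/64 } R={ -1/16,0 } so -9/128
step 9: add BLUE to get RBBBBRBBB; options L={ -1,-1/2,-1/4,-1/8,-3/32,-5/64,-9/128 } R={ -1/16,0 } so -17/256
step 10: add RED to get RBBBBRBBBR; options L={ -1,-1/2,-1/4,-1/8,-3/32,-5/64,-9/128 } R={ -17/256,-1/16,0 } so -35/512
step 11: add RED to get RBBBBRBBBRR; options L={ -1,-1/2,-1/4,-1/8,-3/32,-5/64,-9/128 } R={ -35/512,-17/256,-1/16,0 } so -71/1024
step 12: add RED to get RBBBBRBBBRRR; options L={ -1,-1/2,-1/4,-1/8,-3/32,-5/64,-9/128 } R={ -71/1024,-35/512,-17/256,-1/16,0 } so -143/2048
step 13: add RED to get RBBBBRBBBRRRR; options L={ -1,-1/2,-1/4,-1/8,-3/32,-5/64,-9/128 } R={ -143/2048,-71/1024,-35/512,-17/256,-1/16,0 } so -287/4096
step 14: add BLUE to get RBBBBRBBBRRRRB; options L={ -1,-1/2,-1/4,-1/8,-3/32,-5/64,-9/128,-287/4096 } R={ -143/2048,-71/1024,-35/512,-17/256,-1/16,0 } so -573/8192
step 15: add RED to get RBBBBRBBBRRRRBR; options L={ -1,-1/2,-1/4,-1/8,-3/32,-5/64,-9/128,-287/4096 } R={ -573/8192,-143/2048,-71/1024,-35/512,-17/256,-1/16,0 } so -1147/16384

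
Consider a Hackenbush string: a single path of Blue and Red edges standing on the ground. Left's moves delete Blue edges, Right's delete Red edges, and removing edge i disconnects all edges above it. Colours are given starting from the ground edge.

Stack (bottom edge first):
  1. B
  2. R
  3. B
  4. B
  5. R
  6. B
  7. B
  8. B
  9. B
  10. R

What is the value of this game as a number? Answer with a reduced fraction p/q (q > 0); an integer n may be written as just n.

445/512

edge 1 of 10 (B): { 0 | — } = 1
edge 2 of 10 (R): { 0 | 1 } = 1/2
edge 3 of 10 (B): { 0,1/2 | 1 } = 3/4
edge 4 of 10 (B): { 0,1/2,3/4 | 1 } = 7/8
edge 5 of 10 (R): { 0,1/2,3/4 | 7/8,1 } = 13/16
edge 6 of 10 (B): { 0,1/2,3/4,13/16 | 7/8,1 } = 27/32
edge 7 of 10 (B): { 0,1/2,3/4,13/16,27/32 | 7/8,1 } = 55/64
edge 8 of 10 (B): { 0,1/2,3/4,13/16,27/32,55/64 | 7/8,1 } = 111/128
edge 9 of 10 (B): { 0,1/2,3/4,13/16,27/32,55/64,111/128 | 7/8,1 } = 223/256
edge 10 of 10 (R): { 0,1/2,3/4,13/16,27/32,55/64,111/128 | 223/256,7/8,1 } = 445/512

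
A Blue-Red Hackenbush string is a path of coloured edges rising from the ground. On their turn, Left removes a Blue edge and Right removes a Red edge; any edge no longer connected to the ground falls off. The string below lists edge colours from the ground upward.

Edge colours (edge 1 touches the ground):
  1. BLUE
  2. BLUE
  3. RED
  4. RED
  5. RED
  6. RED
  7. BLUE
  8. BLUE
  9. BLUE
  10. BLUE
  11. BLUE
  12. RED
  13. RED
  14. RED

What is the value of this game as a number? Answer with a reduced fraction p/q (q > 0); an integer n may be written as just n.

step 1: add BLUE to get B; options L={ 0 } R={  } => 1
step 2: add BLUE to get BB; options L={ 0; 1 } R={  } => 2
step 3: add RED to get BBR; options L={ 0; 1 } R={ 2 } => 3/2
step 4: add RED to get BBRR; options L={ 0; 1 } R={ 3/2; 2 } => 5/4
step 5: add RED to get BBRRR; options L={ 0; 1 } R={ 5/4; 3/2; 2 } => 9/8
step 6: add RED to get BBRRRR; options L={ 0; 1 } R={ 9/8; 5/4; 3/2; 2 } => 17/16
step 7: add BLUE to get BBRRRRB; options L={ 0; 1; 17/16 } R={ 9/8; 5/4; 3/2; 2 } => 35/32
step 8: add BLUE to get BBRRRRBB; options L={ 0; 1; 17/16; 35/32 } R={ 9/8; 5/4; 3/2; 2 } => 71/64
step 9: add BLUE to get BBRRRRBBB; options L={ 0; 1; 17/16; 35/32; 71/64 } R={ 9/8; 5/4; 3/2; 2 } => 143/128
step 10: add BLUE to get BBRRRRBBBB; options L={ 0; 1; 17/16; 35/32; 71/64; 143/128 } R={ 9/8; 5/4; 3/2; 2 } => 287/256
step 11: add BLUE to get BBRRRRBBBBB; options L={ 0; 1; 17/16; 35/32; 71/64; 143/128; 287/256 } R={ 9/8; 5/4; 3/2; 2 } => 575/512
step 12: add RED to get BBRRRRBBBBBR; options L={ 0; 1; 17/16; 35/32; 71/64; 143/128; 287/256 } R={ 575/512; 9/8; 5/4; 3/2; 2 } => 1149/1024
step 13: add RED to get BBRRRRBBBBBRR; options L={ 0; 1; 17/16; 35/32; 71/64; 143/128; 287/256 } R={ 1149/1024; 575/512; 9/8; 5/4; 3/2; 2 } => 2297/2048
step 14: add RED to get BBRRRRBBBBBRRR; options L={ 0; 1; 17/16; 35/32; 71/64; 143/128; 287/256 } R={ 2297/2048; 1149/1024; 575/512; 9/8; 5/4; 3/2; 2 } => 4593/4096

4593/4096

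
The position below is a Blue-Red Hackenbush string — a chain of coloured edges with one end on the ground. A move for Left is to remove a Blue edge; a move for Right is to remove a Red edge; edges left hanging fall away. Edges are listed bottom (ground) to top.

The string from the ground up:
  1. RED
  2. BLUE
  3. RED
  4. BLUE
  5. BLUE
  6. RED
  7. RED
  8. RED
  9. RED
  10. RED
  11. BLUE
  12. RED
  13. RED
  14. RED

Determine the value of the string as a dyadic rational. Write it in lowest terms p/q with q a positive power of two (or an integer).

-5103/8192

R: Left { none }, Right { 0 } = simplest -1
RB: Left { -1 }, Right { 0 } = simplest -1/2
RBR: Left { -1 }, Right { -1/2, 0 } = simplest -3/4
RBRB: Left { -1, -3/4 }, Right { -1/2, 0 } = simplest -5/8
RBRBB: Left { -1, -3/4, -5/8 }, Right { -1/2, 0 } = simplest -9/16
RBRBBR: Left { -1, -3/4, -5/8 }, Right { -9/16, -1/2, 0 } = simplest -19/32
RBRBBRR: Left { -1, -3/4, -5/8 }, Right { -19/32, -9/16, -1/2, 0 } = simplest -39/64
RBRBBRRR: Left { -1, -3/4, -5/8 }, Right { -39/64, -19/32, -9/16, -1/2, 0 } = simplest -79/128
RBRBBRRRR: Left { -1, -3/4, -5/8 }, Right { -79/128, -39/64, -19/32, -9/16, -1/2, 0 } = simplest -159/256
RBRBBRRRRR: Left { -1, -3/4, -5/8 }, Right { -159/256, -79/128, -39/64, -19/32, -9/16, -1/2, 0 } = simplest -319/512
RBRBBRRRRRB: Left { -1, -3/4, -5/8, -319/512 }, Right { -159/256, -79/128, -39/64, -19/32, -9/16, -1/2, 0 } = simplest -637/1024
RBRBBRRRRRBR: Left { -1, -3/4, -5/8, -319/512 }, Right { -637/1024, -159/256, -79/128, -39/64, -19/32, -9/16, -1/2, 0 } = simplest -1275/2048
RBRBBRRRRRBRR: Left { -1, -3/4, -5/8, -319/512 }, Right { -1275/2048, -637/1024, -159/256, -79/128, -39/64, -19/32, -9/16, -1/2, 0 } = simplest -2551/4096
RBRBBRRRRRBRRR: Left { -1, -3/4, -5/8, -319/512 }, Right { -2551/4096, -1275/2048, -637/1024, -159/256, -79/128, -39/64, -19/32, -9/16, -1/2, 0 } = simplest -5103/8192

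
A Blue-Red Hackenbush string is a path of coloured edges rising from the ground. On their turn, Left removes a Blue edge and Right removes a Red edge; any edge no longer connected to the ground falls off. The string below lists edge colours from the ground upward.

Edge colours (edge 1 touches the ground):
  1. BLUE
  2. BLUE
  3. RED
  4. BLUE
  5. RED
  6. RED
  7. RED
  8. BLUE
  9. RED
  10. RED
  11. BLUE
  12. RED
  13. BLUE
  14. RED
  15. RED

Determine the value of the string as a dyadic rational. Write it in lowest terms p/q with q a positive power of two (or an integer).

1 of 15 · B · max L 0 · min R +∞ gives 1
2 of 15 · BB · max L 1 · min R +∞ gives 2
3 of 15 · BBR · max L 1 · min R 2 gives 3/2
4 of 15 · BBRB · max L 3/2 · min R 2 gives 7/4
5 of 15 · BBRBR · max L 3/2 · min R 7/4 gives 13/8
6 of 15 · BBRBRR · max L 3/2 · min R 13/8 gives 25/16
7 of 15 · BBRBRRR · max L 3/2 · min R 25/16 gives 49/32
8 of 15 · BBRBRRRB · max L 49/32 · min R 25/16 gives 99/64
9 of 15 · BBRBRRRBR · max L 49/32 · min R 99/64 gives 197/128
10 of 15 · BBRBRRRBRR · max L 49/32 · min R 197/128 gives 393/256
11 of 15 · BBRBRRRBRRB · max L 393/256 · min R 197/128 gives 787/512
12 of 15 · BBRBRRRBRRBR · max L 393/256 · min R 787/512 gives 1573/1024
13 of 15 · BBRBRRRBRRBRB · max L 1573/1024 · min R 787/512 gives 3147/2048
14 of 15 · BBRBRRRBRRBRBR · max L 1573/1024 · min R 3147/2048 gives 6293/4096
15 of 15 · BBRBRRRBRRBRBRR · max L 1573/1024 · min R 6293/4096 gives 12585/8192

12585/8192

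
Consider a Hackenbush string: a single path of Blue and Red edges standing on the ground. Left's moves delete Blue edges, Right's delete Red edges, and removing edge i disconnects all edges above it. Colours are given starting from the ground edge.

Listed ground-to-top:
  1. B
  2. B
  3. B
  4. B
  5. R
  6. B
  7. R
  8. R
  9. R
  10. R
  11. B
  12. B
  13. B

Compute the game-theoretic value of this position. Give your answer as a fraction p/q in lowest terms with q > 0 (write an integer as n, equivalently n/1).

1807/512

Recurse on prefixes of the 13-edge string B B B B R B R R R R B B B:
B: Left { 0 }, Right {  } => simplest 1
BB: Left { 0; 1 }, Right {  } => simplest 2
BBB: Left { 0; 1; 2 }, Right {  } => simplest 3
BBBB: Left { 0; 1; 2; 3 }, Right {  } => simplest 4
BBBBR: Left { 0; 1; 2; 3 }, Right { 4 } => simplest 7/2
BBBBRB: Left { 0; 1; 2; 3; 7/2 }, Right { 4 } => simplest 15/4
BBBBRBR: Left { 0; 1; 2; 3; 7/2 }, Right { 15/4; 4 } => simplest 29/8
BBBBRBRR: Left { 0; 1; 2; 3; 7/2 }, Right { 29/8; 15/4; 4 } => simplest 57/16
BBBBRBRRR: Left { 0; 1; 2; 3; 7/2 }, Right { 57/16; 29/8; 15/4; 4 } => simplest 113/32
BBBBRBRRRR: Left { 0; 1; 2; 3; 7/2 }, Right { 113/32; 57/16; 29/8; 15/4; 4 } => simplest 225/64
BBBBRBRRRRB: Left { 0; 1; 2; 3; 7/2; 225/64 }, Right { 113/32; 57/16; 29/8; 15/4; 4 } => simplest 451/128
BBBBRBRRRRBB: Left { 0; 1; 2; 3; 7/2; 225/64; 451/128 }, Right { 113/32; 57/16; 29/8; 15/4; 4 } => simplest 903/256
BBBBRBRRRRBBB: Left { 0; 1; 2; 3; 7/2; 225/64; 451/128; 903/256 }, Right { 113/32; 57/16; 29/8; 15/4; 4 } => simplest 1807/512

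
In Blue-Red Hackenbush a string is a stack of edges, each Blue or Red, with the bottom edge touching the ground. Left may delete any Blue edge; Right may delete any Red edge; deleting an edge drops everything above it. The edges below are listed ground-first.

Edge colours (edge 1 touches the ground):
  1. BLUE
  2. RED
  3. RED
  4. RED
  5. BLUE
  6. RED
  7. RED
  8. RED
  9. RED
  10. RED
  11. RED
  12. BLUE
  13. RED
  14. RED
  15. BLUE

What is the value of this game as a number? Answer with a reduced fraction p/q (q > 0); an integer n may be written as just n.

2067/16384

Prefix values for BLUE RED RED RED BLUE RED RED RED RED RED RED BLUE RED RED BLUE via {L|R} + simplicity:
val(B) = { 0 | ∅ } -> 1
val(BR) = { 0 | 1 } -> 1/2
val(BRR) = { 0 | 1/2,1 } -> 1/4
val(BRRR) = { 0 | 1/4,1/2,1 } -> 1/8
val(BRRRB) = { 0,1/8 | 1/4,1/2,1 } -> 3/16
val(BRRRBR) = { 0,1/8 | 3/16,1/4,1/2,1 } -> 5/32
val(BRRRBRR) = { 0,1/8 | 5/32,3/16,1/4,1/2,1 } -> 9/64
val(BRRRBRRR) = { 0,1/8 | 9/64,5/32,3/16,1/4,1/2,1 } -> 17/128
val(BRRRBRRRR) = { 0,1/8 | 17/128,9/64,5/32,3/16,1/4,1/2,1 } -> 33/256
val(BRRRBRRRRR) = { 0,1/8 | 33/256,17/128,9/64,5/32,3/16,1/4,1/2,1 } -> 65/512
val(BRRRBRRRRRR) = { 0,1/8 | 65/512,33/256,17/128,9/64,5/32,3/16,1/4,1/2,1 } -> 129/1024
val(BRRRBRRRRRRB) = { 0,1/8,129/1024 | 65/512,33/256,17/128,9/64,5/32,3/16,1/4,1/2,1 } -> 259/2048
val(BRRRBRRRRRRBR) = { 0,1/8,129/1024 | 259/2048,65/512,33/256,17/128,9/64,5/32,3/16,1/4,1/2,1 } -> 517/4096
val(BRRRBRRRRRRBRR) = { 0,1/8,129/1024 | 517/4096,259/2048,65/512,33/256,17/128,9/64,5/32,3/16,1/4,1/2,1 } -> 1033/8192
val(BRRRBRRRRRRBRRB) = { 0,1/8,129/1024,1033/8192 | 517/4096,259/2048,65/512,33/256,17/128,9/64,5/32,3/16,1/4,1/2,1 } -> 2067/16384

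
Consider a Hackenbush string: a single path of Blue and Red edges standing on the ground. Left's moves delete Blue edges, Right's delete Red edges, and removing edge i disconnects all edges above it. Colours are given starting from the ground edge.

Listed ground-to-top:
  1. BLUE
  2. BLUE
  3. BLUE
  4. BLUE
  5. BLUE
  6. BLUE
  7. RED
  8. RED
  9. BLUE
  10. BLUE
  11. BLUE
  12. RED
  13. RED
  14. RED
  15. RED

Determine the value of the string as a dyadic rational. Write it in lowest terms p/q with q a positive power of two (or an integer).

1 of 15 · B · max L 0 · min R +∞ gives 1
2 of 15 · BB · max L 1 · min R +∞ gives 2
3 of 15 · BBB · max L 2 · min R +∞ gives 3
4 of 15 · BBBB · max L 3 · min R +∞ gives 4
5 of 15 · BBBBB · max L 4 · min R +∞ gives 5
6 of 15 · BBBBBB · max L 5 · min R +∞ gives 6
7 of 15 · BBBBBBR · max L 5 · min R 6 gives 11/2
8 of 15 · BBBBBBRR · max L 5 · min R 11/2 gives 21/4
9 of 15 · BBBBBBRRB · max L 21/4 · min R 11/2 gives 43/8
10 of 15 · BBBBBBRRBB · max L 43/8 · min R 11/2 gives 87/16
11 of 15 · BBBBBBRRBBB · max L 87/16 · min R 11/2 gives 175/32
12 of 15 · BBBBBBRRBBBR · max L 87/16 · min R 175/32 gives 349/64
13 of 15 · BBBBBBRRBBBRR · max L 87/16 · min R 349/64 gives 697/128
14 of 15 · BBBBBBRRBBBRRR · max L 87/16 · min R 697/128 gives 1393/256
15 of 15 · BBBBBBRRBBBRRRR · max L 87/16 · min R 1393/256 gives 2785/512

2785/512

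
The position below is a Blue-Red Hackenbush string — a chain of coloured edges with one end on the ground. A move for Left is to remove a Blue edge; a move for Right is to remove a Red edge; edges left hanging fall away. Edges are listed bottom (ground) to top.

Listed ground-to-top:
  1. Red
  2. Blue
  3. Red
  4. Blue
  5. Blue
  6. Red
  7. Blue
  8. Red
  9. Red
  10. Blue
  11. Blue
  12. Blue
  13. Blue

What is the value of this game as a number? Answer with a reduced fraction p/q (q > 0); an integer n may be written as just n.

-2401/4096

v(R) = { · | 0 } -> -1
v(RB) = { -1 | 0 } -> -1/2
v(RBR) = { -1 | -1/2 0 } -> -3/4
v(RBRB) = { -1 -3/4 | -1/2 0 } -> -5/8
v(RBRBB) = { -1 -3/4 -5/8 | -1/2 0 } -> -9/16
v(RBRBBR) = { -1 -3/4 -5/8 | -9/16 -1/2 0 } -> -19/32
v(RBRBBRB) = { -1 -3/4 -5/8 -19/32 | -9/16 -1/2 0 } -> -37/64
v(RBRBBRBR) = { -1 -3/4 -5/8 -19/32 | -37/64 -9/16 -1/2 0 } -> -75/128
v(RBRBBRBRR) = { -1 -3/4 -5/8 -19/32 | -75/128 -37/64 -9/16 -1/2 0 } -> -151/256
v(RBRBBRBRRB) = { -1 -3/4 -5/8 -19/32 -151/256 | -75/128 -37/64 -9/16 -1/2 0 } -> -301/512
v(RBRBBRBRRBB) = { -1 -3/4 -5/8 -19/32 -151/256 -301/512 | -75/128 -37/64 -9/16 -1/2 0 } -> -601/1024
v(RBRBBRBRRBBB) = { -1 -3/4 -5/8 -19/32 -151/256 -301/512 -601/1024 | -75/128 -37/64 -9/16 -1/2 0 } -> -1201/2048
v(RBRBBRBRRBBBB) = { -1 -3/4 -5/8 -19/32 -151/256 -301/512 -601/1024 -1201/2048 | -75/128 -37/64 -9/16 -1/2 0 } -> -2401/4096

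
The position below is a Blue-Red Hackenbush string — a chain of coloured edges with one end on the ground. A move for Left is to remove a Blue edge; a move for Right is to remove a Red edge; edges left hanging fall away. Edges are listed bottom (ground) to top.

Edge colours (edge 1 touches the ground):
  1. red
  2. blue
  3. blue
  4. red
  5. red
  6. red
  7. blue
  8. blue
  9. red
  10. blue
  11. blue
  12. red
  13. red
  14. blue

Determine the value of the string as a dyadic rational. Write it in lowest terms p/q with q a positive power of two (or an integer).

-3661/8192

Recurse on prefixes of the 14-edge string red blue blue red red red blue blue red blue blue red red blue:
step 1: add red to get r; options L={  } R={ 0 } → -1
step 2: add blue to get rb; options L={ -1 } R={ 0 } → -1/2
step 3: add blue to get rbb; options L={ -1; -1/2 } R={ 0 } → -1/4
step 4: add red to get rbbr; options L={ -1; -1/2 } R={ -1/4; 0 } → -3/8
step 5: add red to get rbbrr; options L={ -1; -1/2 } R={ -3/8; -1/4; 0 } → -7/16
step 6: add red to get rbbrrr; options L={ -1; -1/2 } R={ -7/16; -3/8; -1/4; 0 } → -15/32
step 7: add blue to get rbbrrrb; options L={ -1; -1/2; -15/32 } R={ -7/16; -3/8; -1/4; 0 } → -29/64
step 8: add blue to get rbbrrrbb; options L={ -1; -1/2; -15/32; -29/64 } R={ -7/16; -3/8; -1/4; 0 } → -57/128
step 9: add red to get rbbrrrbbr; options L={ -1; -1/2; -15/32; -29/64 } R={ -57/128; -7/16; -3/8; -1/4; 0 } → -115/256
step 10: add blue to get rbbrrrbbrb; options L={ -1; -1/2; -15/32; -29/64; -115/256 } R={ -57/128; -7/16; -3/8; -1/4; 0 } → -229/512
step 11: add blue to get rbbrrrbbrbb; options L={ -1; -1/2; -15/32; -29/64; -115/256; -229/512 } R={ -57/128; -7/16; -3/8; -1/4; 0 } → -457/1024
step 12: add red to get rbbrrrbbrbbr; options L={ -1; -1/2; -15/32; -29/64; -115/256; -229/512 } R={ -457/1024; -57/128; -7/16; -3/8; -1/4; 0 } → -915/2048
step 13: add red to get rbbrrrbbrbbrr; options L={ -1; -1/2; -15/32; -29/64; -115/256; -229/512 } R={ -915/2048; -457/1024; -57/128; -7/16; -3/8; -1/4; 0 } → -1831/4096
step 14: add blue to get rbbrrrbbrbbrrb; options L={ -1; -1/2; -15/32; -29/64; -115/256; -229/512; -1831/4096 } R={ -915/2048; -457/1024; -57/128; -7/16; -3/8; -1/4; 0 } → -3661/8192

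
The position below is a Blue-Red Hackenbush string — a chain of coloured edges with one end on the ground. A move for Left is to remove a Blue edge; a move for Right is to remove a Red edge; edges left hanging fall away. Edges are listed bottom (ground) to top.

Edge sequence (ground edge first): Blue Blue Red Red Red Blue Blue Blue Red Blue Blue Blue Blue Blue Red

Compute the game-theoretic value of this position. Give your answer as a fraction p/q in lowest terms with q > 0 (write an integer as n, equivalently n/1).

edge 1 of 15 (Blue): { 0 | none } → 1
edge 2 of 15 (Blue): { 0,1 | none } → 2
edge 3 of 15 (Red): { 0,1 | 2 } → 3/2
edge 4 of 15 (Red): { 0,1 | 3/2,2 } → 5/4
edge 5 of 15 (Red): { 0,1 | 5/4,3/2,2 } → 9/8
edge 6 of 15 (Blue): { 0,1,9/8 | 5/4,3/2,2 } → 19/16
edge 7 of 15 (Blue): { 0,1,9/8,19/16 | 5/4,3/2,2 } → 39/32
edge 8 of 15 (Blue): { 0,1,9/8,19/16,39/32 | 5/4,3/2,2 } → 79/64
edge 9 of 15 (Red): { 0,1,9/8,19/16,39/32 | 79/64,5/4,3/2,2 } → 157/128
edge 10 of 15 (Blue): { 0,1,9/8,19/16,39/32,157/128 | 79/64,5/4,3/2,2 } → 315/256
edge 11 of 15 (Blue): { 0,1,9/8,19/16,39/32,157/128,315/256 | 79/64,5/4,3/2,2 } → 631/512
edge 12 of 15 (Blue): { 0,1,9/8,19/16,39/32,157/128,315/256,631/512 | 79/64,5/4,3/2,2 } → 1263/1024
edge 13 of 15 (Blue): { 0,1,9/8,19/16,39/32,157/128,315/256,631/512,1263/1024 | 79/64,5/4,3/2,2 } → 2527/2048
edge 14 of 15 (Blue): { 0,1,9/8,19/16,39/32,157/128,315/256,631/512,1263/1024,2527/2048 | 79/64,5/4,3/2,2 } → 5055/4096
edge 15 of 15 (Red): { 0,1,9/8,19/16,39/32,157/128,315/256,631/512,1263/1024,2527/2048 | 5055/4096,79/64,5/4,3/2,2 } → 10109/8192

10109/8192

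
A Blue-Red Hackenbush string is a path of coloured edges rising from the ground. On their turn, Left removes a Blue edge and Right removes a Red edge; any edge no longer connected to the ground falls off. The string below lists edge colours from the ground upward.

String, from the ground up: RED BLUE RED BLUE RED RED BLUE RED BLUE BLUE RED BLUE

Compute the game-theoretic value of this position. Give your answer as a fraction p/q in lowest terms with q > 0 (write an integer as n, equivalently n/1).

R: Left { ∅ }, Right { 0 } ⇒ simplest -1
RB: Left { -1 }, Right { 0 } ⇒ simplest -1/2
RBR: Left { -1 }, Right { -1/2, 0 } ⇒ simplest -3/4
RBRB: Left { -1, -3/4 }, Right { -1/2, 0 } ⇒ simplest -5/8
RBRBR: Left { -1, -3/4 }, Right { -5/8, -1/2, 0 } ⇒ simplest -11/16
RBRBRR: Left { -1, -3/4 }, Right { -11/16, -5/8, -1/2, 0 } ⇒ simplest -23/32
RBRBRRB: Left { -1, -3/4, -23/32 }, Right { -11/16, -5/8, -1/2, 0 } ⇒ simplest -45/64
RBRBRRBR: Left { -1, -3/4, -23/32 }, Right { -45/64, -11/16, -5/8, -1/2, 0 } ⇒ simplest -91/128
RBRBRRBRB: Left { -1, -3/4, -23/32, -91/128 }, Right { -45/64, -11/16, -5/8, -1/2, 0 } ⇒ simplest -181/256
RBRBRRBRBB: Left { -1, -3/4, -23/32, -91/128, -181/256 }, Right { -45/64, -11/16, -5/8, -1/2, 0 } ⇒ simplest -361/512
RBRBRRBRBBR: Left { -1, -3/4, -23/32, -91/128, -181/256 }, Right { -361/512, -45/64, -11/16, -5/8, -1/2, 0 } ⇒ simplest -723/1024
RBRBRRBRBBRB: Left { -1, -3/4, -23/32, -91/128, -181/256, -723/1024 }, Right { -361/512, -45/64, -11/16, -5/8, -1/2, 0 } ⇒ simplest -1445/2048

-1445/2048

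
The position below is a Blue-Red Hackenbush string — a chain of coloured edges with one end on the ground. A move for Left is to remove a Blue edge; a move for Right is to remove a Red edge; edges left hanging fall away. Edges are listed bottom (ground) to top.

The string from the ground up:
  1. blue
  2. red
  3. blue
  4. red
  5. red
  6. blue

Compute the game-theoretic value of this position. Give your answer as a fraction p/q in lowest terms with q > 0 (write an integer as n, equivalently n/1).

19/32

1 of 6 · b · max L 0 · min R +∞ so 1
2 of 6 · br · max L 0 · min R 1 so 1/2
3 of 6 · brb · max L 1/2 · min R 1 so 3/4
4 of 6 · brbr · max L 1/2 · min R 3/4 so 5/8
5 of 6 · brbrr · max L 1/2 · min R 5/8 so 9/16
6 of 6 · brbrrb · max L 9/16 · min R 5/8 so 19/32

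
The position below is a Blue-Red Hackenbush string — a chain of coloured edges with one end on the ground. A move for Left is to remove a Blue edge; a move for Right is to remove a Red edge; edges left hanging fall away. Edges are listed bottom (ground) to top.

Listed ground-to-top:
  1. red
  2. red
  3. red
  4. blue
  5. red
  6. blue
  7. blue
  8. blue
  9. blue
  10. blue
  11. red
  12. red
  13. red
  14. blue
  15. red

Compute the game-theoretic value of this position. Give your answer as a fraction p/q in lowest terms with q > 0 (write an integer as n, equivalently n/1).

value_1 [r]  L=[—]  R=[0]  so -1
value_2 [rr]  L=[—]  R=[-1 0]  so -2
value_3 [rrr]  L=[—]  R=[-2 -1 0]  so -3
value_4 [rrrb]  L=[-3]  R=[-2 -1 0]  so -5/2
value_5 [rrrbr]  L=[-3]  R=[-5/2 -2 -1 0]  so -11/4
value_6 [rrrbrb]  L=[-3 -11/4]  R=[-5/2 -2 -1 0]  so -21/8
value_7 [rrrbrbb]  L=[-3 -11/4 -21/8]  R=[-5/2 -2 -1 0]  so -41/16
value_8 [rrrbrbbb]  L=[-3 -11/4 -21/8 -41/16]  R=[-5/2 -2 -1 0]  so -81/32
value_9 [rrrbrbbbb]  L=[-3 -11/4 -21/8 -41/16 -81/32]  R=[-5/2 -2 -1 0]  so -161/64
value_10 [rrrbrbbbbb]  L=[-3 -11/4 -21/8 -41/16 -81/32 -161/64]  R=[-5/2 -2 -1 0]  so -321/128
value_11 [rrrbrbbbbbr]  L=[-3 -11/4 -21/8 -41/16 -81/32 -161/64]  R=[-321/128 -5/2 -2 -1 0]  so -643/256
value_12 [rrrbrbbbbbrr]  L=[-3 -11/4 -21/8 -41/16 -81/32 -161/64]  R=[-643/256 -321/128 -5/2 -2 -1 0]  so -1287/512
value_13 [rrrbrbbbbbrrr]  L=[-3 -11/4 -21/8 -41/16 -81/32 -161/64]  R=[-1287/512 -643/256 -321/128 -5/2 -2 -1 0]  so -2575/1024
value_14 [rrrbrbbbbbrrrb]  L=[-3 -11/4 -21/8 -41/16 -81/32 -161/64 -2575/1024]  R=[-1287/512 -643/256 -321/128 -5/2 -2 -1 0]  so -5149/2048
value_15 [rrrbrbbbbbrrrbr]  L=[-3 -11/4 -21/8 -41/16 -81/32 -161/64 -2575/1024]  R=[-5149/2048 -1287/512 -643/256 -321/128 -5/2 -2 -1 0]  so -10299/4096

-10299/4096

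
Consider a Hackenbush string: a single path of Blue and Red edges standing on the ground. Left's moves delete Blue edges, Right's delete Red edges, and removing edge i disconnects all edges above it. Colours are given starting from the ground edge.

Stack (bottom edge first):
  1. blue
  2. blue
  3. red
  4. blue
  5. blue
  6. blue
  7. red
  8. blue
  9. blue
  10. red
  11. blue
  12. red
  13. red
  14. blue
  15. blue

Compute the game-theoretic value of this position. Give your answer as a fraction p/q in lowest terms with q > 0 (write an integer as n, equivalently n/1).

Recurse on prefixes of the 15-edge string blue blue red blue blue blue red blue blue red blue red red blue blue:
step 1: add blue to get b; options L={ 0 } R={  } => 1
step 2: add blue to get bb; options L={ 0,1 } R={  } => 2
step 3: add red to get bbr; options L={ 0,1 } R={ 2 } => 3/2
step 4: add blue to get bbrb; options L={ 0,1,3/2 } R={ 2 } => 7/4
step 5: add blue to get bbrbb; options L={ 0,1,3/2,7/4 } R={ 2 } => 15/8
step 6: add blue to get bbrbbb; options L={ 0,1,3/2,7/4,15/8 } R={ 2 } => 31/16
step 7: add red to get bbrbbbr; options L={ 0,1,3/2,7/4,15/8 } R={ 31/16,2 } => 61/32
step 8: add blue to get bbrbbbrb; options L={ 0,1,3/2,7/4,15/8,61/32 } R={ 31/16,2 } => 123/64
step 9: add blue to get bbrbbbrbb; options L={ 0,1,3/2,7/4,15/8,61/32,123/64 } R={ 31/16,2 } => 247/128
step 10: add red to get bbrbbbrbbr; options L={ 0,1,3/2,7/4,15/8,61/32,123/64 } R={ 247/128,31/16,2 } => 493/256
step 11: add blue to get bbrbbbrbbrb; options L={ 0,1,3/2,7/4,15/8,61/32,123/64,493/256 } R={ 247/128,31/16,2 } => 987/512
step 12: add red to get bbrbbbrbbrbr; options L={ 0,1,3/2,7/4,15/8,61/32,123/64,493/256 } R={ 987/512,247/128,31/16,2 } => 1973/1024
step 13: add red to get bbrbbbrbbrbrr; options L={ 0,1,3/2,7/4,15/8,61/32,123/64,493/256 } R={ 1973/1024,987/512,247/128,31/16,2 } => 3945/2048
step 14: add blue to get bbrbbbrbbrbrrb; options L={ 0,1,3/2,7/4,15/8,61/32,123/64,493/256,3945/2048 } R={ 1973/1024,987/512,247/128,31/16,2 } => 7891/4096
step 15: add blue to get bbrbbbrbbrbrrbb; options L={ 0,1,3/2,7/4,15/8,61/32,123/64,493/256,3945/2048,7891/4096 } R={ 1973/1024,987/512,247/128,31/16,2 } => 15783/8192

15783/8192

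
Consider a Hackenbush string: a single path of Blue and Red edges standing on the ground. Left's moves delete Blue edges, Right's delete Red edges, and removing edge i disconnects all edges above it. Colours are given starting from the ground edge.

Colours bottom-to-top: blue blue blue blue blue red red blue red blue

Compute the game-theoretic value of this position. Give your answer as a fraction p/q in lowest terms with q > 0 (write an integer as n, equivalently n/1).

139/32

Build G(s[:k]) for k = 1..10, string s = blue blue blue blue blue red red blue red blue.
b: Left { 0 }, Right { ∅ } => simplest 1
bb: Left { 0 1 }, Right { ∅ } => simplest 2
bbb: Left { 0 1 2 }, Right { ∅ } => simplest 3
bbbb: Left { 0 1 2 3 }, Right { ∅ } => simplest 4
bbbbb: Left { 0 1 2 3 4 }, Right { ∅ } => simplest 5
bbbbbr: Left { 0 1 2 3 4 }, Right { 5 } => simplest 9/2
bbbbbrr: Left { 0 1 2 3 4 }, Right { 9/2 5 } => simplest 17/4
bbbbbrrb: Left { 0 1 2 3 4 17/4 }, Right { 9/2 5 } => simplest 35/8
bbbbbrrbr: Left { 0 1 2 3 4 17/4 }, Right { 35/8 9/2 5 } => simplest 69/16
bbbbbrrbrb: Left { 0 1 2 3 4 17/4 69/16 }, Right { 35/8 9/2 5 } => simplest 139/32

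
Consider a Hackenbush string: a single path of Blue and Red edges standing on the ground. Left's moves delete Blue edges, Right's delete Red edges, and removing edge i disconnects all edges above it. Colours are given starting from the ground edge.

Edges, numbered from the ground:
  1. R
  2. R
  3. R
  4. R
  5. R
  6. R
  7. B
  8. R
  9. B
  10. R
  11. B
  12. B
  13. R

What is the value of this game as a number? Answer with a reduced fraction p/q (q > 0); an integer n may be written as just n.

Recurse on prefixes of the 13-edge string R R R R R R B R B R B B R:
g_1 [R]  L=[·]  R=[0]  ⇒ -1
g_2 [RR]  L=[·]  R=[-1 0]  ⇒ -2
g_3 [RRR]  L=[·]  R=[-2 -1 0]  ⇒ -3
g_4 [RRRR]  L=[·]  R=[-3 -2 -1 0]  ⇒ -4
g_5 [RRRRR]  L=[·]  R=[-4 -3 -2 -1 0]  ⇒ -5
g_6 [RRRRRR]  L=[·]  R=[-5 -4 -3 -2 -1 0]  ⇒ -6
g_7 [RRRRRRB]  L=[-6]  R=[-5 -4 -3 -2 -1 0]  ⇒ -11/2
g_8 [RRRRRRBR]  L=[-6]  R=[-11/2 -5 -4 -3 -2 -1 0]  ⇒ -23/4
g_9 [RRRRRRBRB]  L=[-6 -23/4]  R=[-11/2 -5 -4 -3 -2 -1 0]  ⇒ -45/8
g_10 [RRRRRRBRBR]  L=[-6 -23/4]  R=[-45/8 -11/2 -5 -4 -3 -2 -1 0]  ⇒ -91/16
g_11 [RRRRRRBRBRB]  L=[-6 -23/4 -91/16]  R=[-45/8 -11/2 -5 -4 -3 -2 -1 0]  ⇒ -181/32
g_12 [RRRRRRBRBRBB]  L=[-6 -23/4 -91/16 -181/32]  R=[-45/8 -11/2 -5 -4 -3 -2 -1 0]  ⇒ -361/64
g_13 [RRRRRRBRBRBBR]  L=[-6 -23/4 -91/16 -181/32]  R=[-361/64 -45/8 -11/2 -5 -4 -3 -2 -1 0]  ⇒ -723/128

-723/128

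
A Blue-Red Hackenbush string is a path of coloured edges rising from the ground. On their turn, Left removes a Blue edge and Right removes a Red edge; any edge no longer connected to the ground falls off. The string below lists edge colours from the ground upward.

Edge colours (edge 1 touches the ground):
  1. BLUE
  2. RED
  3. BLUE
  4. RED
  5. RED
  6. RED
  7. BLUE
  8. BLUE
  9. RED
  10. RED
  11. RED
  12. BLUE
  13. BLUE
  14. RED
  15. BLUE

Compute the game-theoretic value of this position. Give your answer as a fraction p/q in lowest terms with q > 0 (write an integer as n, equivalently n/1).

8987/16384

val(B) = { 0 | none } -> 1
val(BR) = { 0 | 1 } -> 1/2
val(BRB) = { 0,1/2 | 1 } -> 3/4
val(BRBR) = { 0,1/2 | 3/4,1 } -> 5/8
val(BRBRR) = { 0,1/2 | 5/8,3/4,1 } -> 9/16
val(BRBRRR) = { 0,1/2 | 9/16,5/8,3/4,1 } -> 17/32
val(BRBRRRB) = { 0,1/2,17/32 | 9/16,5/8,3/4,1 } -> 35/64
val(BRBRRRBB) = { 0,1/2,17/32,35/64 | 9/16,5/8,3/4,1 } -> 71/128
val(BRBRRRBBR) = { 0,1/2,17/32,35/64 | 71/128,9/16,5/8,3/4,1 } -> 141/256
val(BRBRRRBBRR) = { 0,1/2,17/32,35/64 | 141/256,71/128,9/16,5/8,3/4,1 } -> 281/512
val(BRBRRRBBRRR) = { 0,1/2,17/32,35/64 | 281/512,141/256,71/128,9/16,5/8,3/4,1 } -> 561/1024
val(BRBRRRBBRRRB) = { 0,1/2,17/32,35/64,561/1024 | 281/512,141/256,71/128,9/16,5/8,3/4,1 } -> 1123/2048
val(BRBRRRBBRRRBB) = { 0,1/2,17/32,35/64,561/1024,1123/2048 | 281/512,141/256,71/128,9/16,5/8,3/4,1 } -> 2247/4096
val(BRBRRRBBRRRBBR) = { 0,1/2,17/32,35/64,561/1024,1123/2048 | 2247/4096,281/512,141/256,71/128,9/16,5/8,3/4,1 } -> 4493/8192
val(BRBRRRBBRRRBBRB) = { 0,1/2,17/32,35/64,561/1024,1123/2048,4493/8192 | 2247/4096,281/512,141/256,71/128,9/16,5/8,3/4,1 } -> 8987/16384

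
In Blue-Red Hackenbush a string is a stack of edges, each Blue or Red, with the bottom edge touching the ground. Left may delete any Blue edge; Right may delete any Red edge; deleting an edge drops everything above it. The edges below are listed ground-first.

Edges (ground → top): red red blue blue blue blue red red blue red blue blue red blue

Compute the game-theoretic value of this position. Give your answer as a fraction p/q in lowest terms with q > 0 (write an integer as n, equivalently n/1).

-4517/4096

val_1 [r]  L=[]  R=[0]  — -1
val_2 [rr]  L=[]  R=[-1,0]  — -2
val_3 [rrb]  L=[-2]  R=[-1,0]  — -3/2
val_4 [rrbb]  L=[-2,-3/2]  R=[-1,0]  — -5/4
val_5 [rrbbb]  L=[-2,-3/2,-5/4]  R=[-1,0]  — -9/8
val_6 [rrbbbb]  L=[-2,-3/2,-5/4,-9/8]  R=[-1,0]  — -17/16
val_7 [rrbbbbr]  L=[-2,-3/2,-5/4,-9/8]  R=[-17/16,-1,0]  — -35/32
val_8 [rrbbbbrr]  L=[-2,-3/2,-5/4,-9/8]  R=[-35/32,-17/16,-1,0]  — -71/64
val_9 [rrbbbbrrb]  L=[-2,-3/2,-5/4,-9/8,-71/64]  R=[-35/32,-17/16,-1,0]  — -141/128
val_10 [rrbbbbrrbr]  L=[-2,-3/2,-5/4,-9/8,-71/64]  R=[-141/128,-35/32,-17/16,-1,0]  — -283/256
val_11 [rrbbbbrrbrb]  L=[-2,-3/2,-5/4,-9/8,-71/64,-283/256]  R=[-141/128,-35/32,-17/16,-1,0]  — -565/512
val_12 [rrbbbbrrbrbb]  L=[-2,-3/2,-5/4,-9/8,-71/64,-283/256,-565/512]  R=[-141/128,-35/32,-17/16,-1,0]  — -1129/1024
val_13 [rrbbbbrrbrbbr]  L=[-2,-3/2,-5/4,-9/8,-71/64,-283/256,-565/512]  R=[-1129/1024,-141/128,-35/32,-17/16,-1,0]  — -2259/2048
val_14 [rrbbbbrrbrbbrb]  L=[-2,-3/2,-5/4,-9/8,-71/64,-283/256,-565/512,-2259/2048]  R=[-1129/1024,-141/128,-35/32,-17/16,-1,0]  — -4517/4096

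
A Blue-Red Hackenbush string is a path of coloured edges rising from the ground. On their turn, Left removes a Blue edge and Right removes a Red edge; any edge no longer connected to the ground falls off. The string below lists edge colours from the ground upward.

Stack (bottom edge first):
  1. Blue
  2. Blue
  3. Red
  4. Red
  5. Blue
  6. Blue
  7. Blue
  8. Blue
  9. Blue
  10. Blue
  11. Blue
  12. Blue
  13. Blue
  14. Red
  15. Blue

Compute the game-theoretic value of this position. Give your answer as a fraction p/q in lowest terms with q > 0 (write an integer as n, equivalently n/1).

step 1: add Blue to get B; options L={ 0 } R={ none } = 1
step 2: add Blue to get BB; options L={ 0; 1 } R={ none } = 2
step 3: add Red to get BBR; options L={ 0; 1 } R={ 2 } = 3/2
step 4: add Red to get BBRR; options L={ 0; 1 } R={ 3/2; 2 } = 5/4
step 5: add Blue to get BBRRB; options L={ 0; 1; 5/4 } R={ 3/2; 2 } = 11/8
step 6: add Blue to get BBRRBB; options L={ 0; 1; 5/4; 11/8 } R={ 3/2; 2 } = 23/16
step 7: add Blue to get BBRRBBB; options L={ 0; 1; 5/4; 11/8; 23/16 } R={ 3/2; 2 } = 47/32
step 8: add Blue to get BBRRBBBB; options L={ 0; 1; 5/4; 11/8; 23/16; 47/32 } R={ 3/2; 2 } = 95/64
step 9: add Blue to get BBRRBBBBB; options L={ 0; 1; 5/4; 11/8; 23/16; 47/32; 95/64 } R={ 3/2; 2 } = 191/128
step 10: add Blue to get BBRRBBBBBB; options L={ 0; 1; 5/4; 11/8; 23/16; 47/32; 95/64; 191/128 } R={ 3/2; 2 } = 383/256
step 11: add Blue to get BBRRBBBBBBB; options L={ 0; 1; 5/4; 11/8; 23/16; 47/32; 95/64; 191/128; 383/256 } R={ 3/2; 2 } = 767/512
step 12: add Blue to get BBRRBBBBBBBB; options L={ 0; 1; 5/4; 11/8; 23/16; 47/32; 95/64; 191/128; 383/256; 767/512 } R={ 3/2; 2 } = 1535/1024
step 13: add Blue to get BBRRBBBBBBBBB; options L={ 0; 1; 5/4; 11/8; 23/16; 47/32; 95/64; 191/128; 383/256; 767/512; 1535/1024 } R={ 3/2; 2 } = 3071/2048
step 14: add Red to get BBRRBBBBBBBBBR; options L={ 0; 1; 5/4; 11/8; 23/16; 47/32; 95/64; 191/128; 383/256; 767/512; 1535/1024 } R={ 3071/2048; 3/2; 2 } = 6141/4096
step 15: add Blue to get BBRRBBBBBBBBBRB; options L={ 0; 1; 5/4; 11/8; 23/16; 47/32; 95/64; 191/128; 383/256; 767/512; 1535/1024; 6141/4096 } R={ 3071/2048; 3/2; 2 } = 12283/8192

12283/8192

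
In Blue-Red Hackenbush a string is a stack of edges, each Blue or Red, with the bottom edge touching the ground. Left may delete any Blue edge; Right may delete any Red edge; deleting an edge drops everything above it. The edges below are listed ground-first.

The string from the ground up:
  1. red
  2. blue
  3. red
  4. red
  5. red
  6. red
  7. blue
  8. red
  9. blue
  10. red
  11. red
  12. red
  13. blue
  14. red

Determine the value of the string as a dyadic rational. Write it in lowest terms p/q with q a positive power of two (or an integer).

Prefix values for red blue red red red red blue red blue red red red blue red via {L|R} + simplicity:
step 1: add red to get r; options L={ (no moves) } R={ 0 } so -1
step 2: add blue to get rb; options L={ -1 } R={ 0 } so -1/2
step 3: add red to get rbr; options L={ -1 } R={ -1/2, 0 } so -3/4
step 4: add red to get rbrr; options L={ -1 } R={ -3/4, -1/2, 0 } so -7/8
step 5: add red to get rbrrr; options L={ -1 } R={ -7/8, -3/4, -1/2, 0 } so -15/16
step 6: add red to get rbrrrr; options L={ -1 } R={ -15/16, -7/8, -3/4, -1/2, 0 } so -31/32
step 7: add blue to get rbrrrrb; options L={ -1, -31/32 } R={ -15/16, -7/8, -3/4, -1/2, 0 } so -61/64
step 8: add red to get rbrrrrbr; options L={ -1, -31/32 } R={ -61/64, -15/16, -7/8, -3/4, -1/2, 0 } so -123/128
step 9: add blue to get rbrrrrbrb; options L={ -1, -31/32, -123/128 } R={ -61/64, -15/16, -7/8, -3/4, -1/2, 0 } so -245/256
step 10: add red to get rbrrrrbrbr; options L={ -1, -31/32, -123/128 } R={ -245/256, -61/64, -15/16, -7/8, -3/4, -1/2, 0 } so -491/512
step 11: add red to get rbrrrrbrbrr; options L={ -1, -31/32, -123/128 } R={ -491/512, -245/256, -61/64, -15/16, -7/8, -3/4, -1/2, 0 } so -983/1024
step 12: add red to get rbrrrrbrbrrr; options L={ -1, -31/32, -123/128 } R={ -983/1024, -491/512, -245/256, -61/64, -15/16, -7/8, -3/4, -1/2, 0 } so -1967/2048
step 13: add blue to get rbrrrrbrbrrrb; options L={ -1, -31/32, -123/128, -1967/2048 } R={ -983/1024, -491/512, -245/256, -61/64, -15/16, -7/8, -3/4, -1/2, 0 } so -3933/4096
step 14: add red to get rbrrrrbrbrrrbr; options L={ -1, -31/32, -123/128, -1967/2048 } R={ -3933/4096, -983/1024, -491/512, -245/256, -61/64, -15/16, -7/8, -3/4, -1/2, 0 } so -7867/8192

-7867/8192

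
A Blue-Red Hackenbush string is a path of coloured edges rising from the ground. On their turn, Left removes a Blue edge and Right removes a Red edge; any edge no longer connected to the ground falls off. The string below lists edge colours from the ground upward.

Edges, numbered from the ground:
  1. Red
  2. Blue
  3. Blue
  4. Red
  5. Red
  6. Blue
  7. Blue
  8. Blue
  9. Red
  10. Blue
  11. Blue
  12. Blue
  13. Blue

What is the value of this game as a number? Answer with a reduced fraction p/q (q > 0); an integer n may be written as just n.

v_1 [R]  L=[(no moves)]  R=[0]  — -1
v_2 [RB]  L=[-1]  R=[0]  — -1/2
v_3 [RBB]  L=[-1,-1/2]  R=[0]  — -1/4
v_4 [RBBR]  L=[-1,-1/2]  R=[-1/4,0]  — -3/8
v_5 [RBBRR]  L=[-1,-1/2]  R=[-3/8,-1/4,0]  — -7/16
v_6 [RBBRRB]  L=[-1,-1/2,-7/16]  R=[-3/8,-1/4,0]  — -13/32
v_7 [RBBRRBB]  L=[-1,-1/2,-7/16,-13/32]  R=[-3/8,-1/4,0]  — -25/64
v_8 [RBBRRBBB]  L=[-1,-1/2,-7/16,-13/32,-25/64]  R=[-3/8,-1/4,0]  — -49/128
v_9 [RBBRRBBBR]  L=[-1,-1/2,-7/16,-13/32,-25/64]  R=[-49/128,-3/8,-1/4,0]  — -99/256
v_10 [RBBRRBBBRB]  L=[-1,-1/2,-7/16,-13/32,-25/64,-99/256]  R=[-49/128,-3/8,-1/4,0]  — -197/512
v_11 [RBBRRBBBRBB]  L=[-1,-1/2,-7/16,-13/32,-25/64,-99/256,-197/512]  R=[-49/128,-3/8,-1/4,0]  — -393/1024
v_12 [RBBRRBBBRBBB]  L=[-1,-1/2,-7/16,-13/32,-25/64,-99/256,-197/512,-393/1024]  R=[-49/128,-3/8,-1/4,0]  — -785/2048
v_13 [RBBRRBBBRBBBB]  L=[-1,-1/2,-7/16,-13/32,-25/64,-99/256,-197/512,-393/1024,-785/2048]  R=[-49/128,-3/8,-1/4,0]  — -1569/4096

-1569/4096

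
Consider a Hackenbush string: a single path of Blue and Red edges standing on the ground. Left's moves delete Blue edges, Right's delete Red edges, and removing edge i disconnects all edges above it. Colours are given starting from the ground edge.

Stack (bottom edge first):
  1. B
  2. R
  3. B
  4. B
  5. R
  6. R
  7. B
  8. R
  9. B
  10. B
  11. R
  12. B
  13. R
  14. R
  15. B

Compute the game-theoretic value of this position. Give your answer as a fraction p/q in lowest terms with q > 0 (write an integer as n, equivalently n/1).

step 1: add B to get B; options L={ 0 } R={ none } gives 1
step 2: add R to get BR; options L={ 0 } R={ 1 } gives 1/2
step 3: add B to get BRB; options L={ 0, 1/2 } R={ 1 } gives 3/4
step 4: add B to get BRBB; options L={ 0, 1/2, 3/4 } R={ 1 } gives 7/8
step 5: add R to get BRBBR; options L={ 0, 1/2, 3/4 } R={ 7/8, 1 } gives 13/16
step 6: add R to get BRBBRR; options L={ 0, 1/2, 3/4 } R={ 13/16, 7/8, 1 } gives 25/32
step 7: add B to get BRBBRRB; options L={ 0, 1/2, 3/4, 25/32 } R={ 13/16, 7/8, 1 } gives 51/64
step 8: add R to get BRBBRRBR; options L={ 0, 1/2, 3/4, 25/32 } R={ 51/64, 13/16, 7/8, 1 } gives 101/128
step 9: add B to get BRBBRRBRB; options L={ 0, 1/2, 3/4, 25/32, 101/128 } R={ 51/64, 13/16, 7/8, 1 } gives 203/256
step 10: add B to get BRBBRRBRBB; options L={ 0, 1/2, 3/4, 25/32, 101/128, 203/256 } R={ 51/64, 13/16, 7/8, 1 } gives 407/512
step 11: add R to get BRBBRRBRBBR; options L={ 0, 1/2, 3/4, 25/32, 101/128, 203/256 } R={ 407/512, 51/64, 13/16, 7/8, 1 } gives 813/1024
step 12: add B to get BRBBRRBRBBRB; options L={ 0, 1/2, 3/4, 25/32, 101/128, 203/256, 813/1024 } R={ 407/512, 51/64, 13/16, 7/8, 1 } gives 1627/2048
step 13: add R to get BRBBRRBRBBRBR; options L={ 0, 1/2, 3/4, 25/32, 101/128, 203/256, 813/1024 } R={ 1627/2048, 407/512, 51/64, 13/16, 7/8, 1 } gives 3253/4096
step 14: add R to get BRBBRRBRBBRBRR; options L={ 0, 1/2, 3/4, 25/32, 101/128, 203/256, 813/1024 } R={ 3253/4096, 1627/2048, 407/512, 51/64, 13/16, 7/8, 1 } gives 6505/8192
step 15: add B to get BRBBRRBRBBRBRRB; options L={ 0, 1/2, 3/4, 25/32, 101/128, 203/256, 813/1024, 6505/8192 } R={ 3253/4096, 1627/2048, 407/512, 51/64, 13/16, 7/8, 1 } gives 13011/16384

13011/16384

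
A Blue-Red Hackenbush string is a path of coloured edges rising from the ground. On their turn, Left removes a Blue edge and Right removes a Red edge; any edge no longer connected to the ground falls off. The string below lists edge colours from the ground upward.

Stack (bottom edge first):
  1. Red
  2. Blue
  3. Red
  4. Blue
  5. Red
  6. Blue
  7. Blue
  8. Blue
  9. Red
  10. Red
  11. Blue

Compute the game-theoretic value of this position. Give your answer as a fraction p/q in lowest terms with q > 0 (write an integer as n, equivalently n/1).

val(R) = {  | 0 } — -1
val(RB) = { -1 | 0 } — -1/2
val(RBR) = { -1 | -1/2; 0 } — -3/4
val(RBRB) = { -1; -3/4 | -1/2; 0 } — -5/8
val(RBRBR) = { -1; -3/4 | -5/8; -1/2; 0 } — -11/16
val(RBRBRB) = { -1; -3/4; -11/16 | -5/8; -1/2; 0 } — -21/32
val(RBRBRBB) = { -1; -3/4; -11/16; -21/32 | -5/8; -1/2; 0 } — -41/64
val(RBRBRBBB) = { -1; -3/4; -11/16; -21/32; -41/64 | -5/8; -1/2; 0 } — -81/128
val(RBRBRBBBR) = { -1; -3/4; -11/16; -21/32; -41/64 | -81/128; -5/8; -1/2; 0 } — -163/256
val(RBRBRBBBRR) = { -1; -3/4; -11/16; -21/32; -41/64 | -163/256; -81/128; -5/8; -1/2; 0 } — -327/512
val(RBRBRBBBRRB) = { -1; -3/4; -11/16; -21/32; -41/64; -327/512 | -163/256; -81/128; -5/8; -1/2; 0 } — -653/1024

-653/1024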